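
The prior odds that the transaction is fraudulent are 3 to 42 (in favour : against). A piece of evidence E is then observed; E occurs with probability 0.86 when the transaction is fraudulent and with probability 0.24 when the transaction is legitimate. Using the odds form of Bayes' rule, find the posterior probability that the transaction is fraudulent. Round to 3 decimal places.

Prior odds = 3/42 = 0.071429. In log-odds, ln(0.071429) = -2.6391.
Add log likelihood ratio: ln(3.5833) = 1.2763.
Posterior log-odds = -1.3628, so posterior odds = exp(-1.3628) = 0.25595. Converting, P(H|E) = 0.25595/1.2560 = 0.204.

Posterior probability ≈ 0.204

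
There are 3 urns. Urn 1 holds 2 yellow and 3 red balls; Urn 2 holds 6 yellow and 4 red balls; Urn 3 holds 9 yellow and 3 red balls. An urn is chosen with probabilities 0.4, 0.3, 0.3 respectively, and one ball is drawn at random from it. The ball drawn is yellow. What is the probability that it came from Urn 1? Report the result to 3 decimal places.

Tabulate prior·likelihood by source: [1] prior 0.4, lik 0.4, product 0.1600; [2] prior 0.3, lik 0.6, product 0.1800; [3] prior 0.3, lik 0.75, product 0.2250.
Normalizing constant = 0.56500; the posterior for Urn 1 is its product over the sum, 0.1600/0.56500 = 0.283.

Posterior probability ≈ 0.283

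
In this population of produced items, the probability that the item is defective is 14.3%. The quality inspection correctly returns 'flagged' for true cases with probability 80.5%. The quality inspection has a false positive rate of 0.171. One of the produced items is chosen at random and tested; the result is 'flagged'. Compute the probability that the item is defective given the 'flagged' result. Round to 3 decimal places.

P(H | E) ≈ 0.440

Write H for 'the item is defective'. Prior odds H:¬H = 0.143/0.857 = 0.16686. For the 'flagged' outcome, the likelihood ratio is 0.805/0.171 = 4.7076.
Posterior odds = 0.16686 × 4.7076 = 0.78552, so P(H|E) = 0.78552/(1+0.78552) = 0.440.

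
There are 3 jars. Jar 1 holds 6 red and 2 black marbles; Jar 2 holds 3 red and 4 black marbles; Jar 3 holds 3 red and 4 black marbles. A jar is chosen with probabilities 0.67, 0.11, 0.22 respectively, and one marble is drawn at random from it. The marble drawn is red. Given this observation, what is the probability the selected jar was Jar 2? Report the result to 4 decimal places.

P(red|Jar 1) = 0.75; P(red|Jar 2) = 0.4286; P(red|Jar 3) = 0.4286.
Prior × likelihood for each source: 0.67·0.75=0.5025, 0.11·0.4286=0.04714, 0.22·0.4286=0.09429. Summing gives P(red) = 0.64393.
P(Jar 2 | red) = 0.04714 / 0.64393 = 0.0732.

Posterior probability ≈ 0.0732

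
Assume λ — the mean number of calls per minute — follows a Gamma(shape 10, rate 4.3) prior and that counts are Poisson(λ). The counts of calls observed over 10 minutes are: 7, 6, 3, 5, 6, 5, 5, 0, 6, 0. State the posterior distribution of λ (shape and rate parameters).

Posterior: Gamma(shape=53, rate=14.3)

Total count ∑xᵢ = 43 over n = 10 minutes.
Gamma is conjugate to the Poisson likelihood: posterior is Gamma(shape = 10+43 = 53, rate = 4.3+10 = 14.3).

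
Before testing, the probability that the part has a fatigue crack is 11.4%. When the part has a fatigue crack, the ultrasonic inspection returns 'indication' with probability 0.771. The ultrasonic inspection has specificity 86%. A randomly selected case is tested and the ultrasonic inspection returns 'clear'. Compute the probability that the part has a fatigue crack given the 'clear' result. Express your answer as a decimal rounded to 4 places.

P(H | E) ≈ 0.0331

Let H be the event that the part has a fatigue crack. P(H) = 0.114, so P(¬H) = 0.886. With E the 'clear' result, P(E|H) = 0.229 and P(E|¬H) = 0.86.
P(E) = 0.229·0.114 + 0.86·0.886 = 0.026106 + 0.76196 = 0.78807.
By Bayes' theorem, P(H|E) = 0.026106 / 0.78807 = 0.0331.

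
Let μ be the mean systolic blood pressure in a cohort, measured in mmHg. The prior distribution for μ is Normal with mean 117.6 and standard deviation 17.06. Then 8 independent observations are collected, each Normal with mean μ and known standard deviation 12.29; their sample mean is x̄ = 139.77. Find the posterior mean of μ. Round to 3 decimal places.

Posterior mean ≈ 138.419

With known σ, the Normal prior is conjugate. Weight on the data is w = (n/σ²)/(n/σ² + 1/τ₀²) = 0.0529647/(0.0529647+0.00343591) = 0.93908.
Posterior mean = w·x̄ + (1−w)·μ₀ = 0.93908·139.77 + 0.060920·117.6 = 138.419.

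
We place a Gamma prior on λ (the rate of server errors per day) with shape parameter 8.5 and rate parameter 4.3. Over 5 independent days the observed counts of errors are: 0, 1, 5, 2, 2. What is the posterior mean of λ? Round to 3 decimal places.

The Poisson likelihood adds the total count to the shape and the number of exposure periods to the rate. Here ∑xᵢ = 10 and n = 5, so shape 8.5→18.5 and rate 4.3→9.3.
E[λ | data] = 18.5/9.3 = 1.989.

Posterior mean ≈ 1.989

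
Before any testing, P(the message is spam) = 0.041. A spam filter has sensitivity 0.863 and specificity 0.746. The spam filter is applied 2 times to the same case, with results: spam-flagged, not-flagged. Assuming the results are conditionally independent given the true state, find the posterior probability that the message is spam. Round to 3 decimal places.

Posterior P(H) ≈ 0.026

With H the event that the message is spam, the joint likelihood of the observed sequence is P(data|H) = 0.863·0.137 = 0.11823 and P(data|¬H) = 0.254·0.746 = 0.18948.
Bayes: P(H|data) = 0.041·0.11823 / (0.041·0.11823 + 0.959·0.18948) = 0.0048475/0.18656 = 0.0260.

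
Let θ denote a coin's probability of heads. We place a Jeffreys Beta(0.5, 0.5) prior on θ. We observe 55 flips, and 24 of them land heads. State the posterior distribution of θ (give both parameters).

Observing 24 successes and 31 failures updates Beta(0.5, 0.5) by adding the success and failure counts to the two shape parameters: α = 0.5+24 = 24.5, β = 0.5+31 = 31.5.

Posterior: Beta(24.5, 31.5)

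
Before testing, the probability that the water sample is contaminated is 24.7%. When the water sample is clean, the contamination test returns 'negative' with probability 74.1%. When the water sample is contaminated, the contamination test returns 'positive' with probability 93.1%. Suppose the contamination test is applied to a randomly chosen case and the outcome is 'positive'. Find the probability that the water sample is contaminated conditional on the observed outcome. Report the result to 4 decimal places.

Write H for 'the water sample is contaminated'. Prior odds H:¬H = 0.247/0.753 = 0.32802. For the 'positive' outcome, the likelihood ratio is 0.931/0.259 = 3.5946.
Posterior odds = 0.32802 × 3.5946 = 1.1791, so P(H|E) = 1.1791/(1+1.1791) = 0.5411.

P(H | E) ≈ 0.5411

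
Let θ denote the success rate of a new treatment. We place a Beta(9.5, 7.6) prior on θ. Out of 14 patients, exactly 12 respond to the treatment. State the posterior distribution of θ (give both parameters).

The binomial likelihood is conjugate to the Beta prior: with 12 successes and 2 failures, the posterior is Beta(9.5+12, 7.6+2) = Beta(21.5, 9.6).

Posterior: Beta(21.5, 9.6)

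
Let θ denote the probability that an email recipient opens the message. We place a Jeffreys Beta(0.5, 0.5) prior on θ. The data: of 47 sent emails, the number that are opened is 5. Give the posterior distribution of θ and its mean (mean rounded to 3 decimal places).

Posterior: Beta(5.5, 42.5); mean ≈ 0.115

Observing 5 successes and 42 failures updates Beta(0.5, 0.5) by adding the success and failure counts to the two shape parameters: α = 0.5+5 = 5.5, β = 0.5+42 = 42.5.
Posterior mean = α/(α+β) = 5.5/48 = 0.115.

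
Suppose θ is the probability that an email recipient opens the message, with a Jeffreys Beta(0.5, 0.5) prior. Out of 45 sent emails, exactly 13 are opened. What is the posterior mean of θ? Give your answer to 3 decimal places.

Posterior mean ≈ 0.293

Observing 13 successes and 32 failures updates Beta(0.5, 0.5) by adding the success and failure counts to the two shape parameters: α = 0.5+13 = 13.5, β = 0.5+32 = 32.5.
E[θ | data] = 13.5/(13.5+32.5) = 0.293.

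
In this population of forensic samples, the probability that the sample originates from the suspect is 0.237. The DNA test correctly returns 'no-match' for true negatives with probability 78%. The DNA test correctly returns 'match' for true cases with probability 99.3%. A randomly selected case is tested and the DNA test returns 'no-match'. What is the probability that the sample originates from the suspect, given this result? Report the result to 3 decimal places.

Write H for 'the sample originates from the suspect'. Prior odds H:¬H = 0.237/0.763 = 0.31062. For the 'no-match' outcome, the likelihood ratio is 0.007/0.78 = 0.0089744.
Posterior odds = 0.31062 × 0.0089744 = 0.0027876, so P(H|E) = 0.0027876/(1+0.0027876) = 0.003.

P(H | E) ≈ 0.003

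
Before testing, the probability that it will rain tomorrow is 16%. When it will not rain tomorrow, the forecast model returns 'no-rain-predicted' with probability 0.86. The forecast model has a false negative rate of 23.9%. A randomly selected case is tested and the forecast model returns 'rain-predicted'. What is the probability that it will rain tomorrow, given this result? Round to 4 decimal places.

Let H be the event that it will rain tomorrow. P(H) = 0.16, so P(¬H) = 0.84. With E the 'rain-predicted' result, P(E|H) = 0.761 and P(E|¬H) = 0.14.
P(E) = 0.761·0.16 + 0.14·0.84 = 0.12176 + 0.11760 = 0.23936.
By Bayes' theorem, P(H|E) = 0.12176 / 0.23936 = 0.5087.

P(H | E) ≈ 0.5087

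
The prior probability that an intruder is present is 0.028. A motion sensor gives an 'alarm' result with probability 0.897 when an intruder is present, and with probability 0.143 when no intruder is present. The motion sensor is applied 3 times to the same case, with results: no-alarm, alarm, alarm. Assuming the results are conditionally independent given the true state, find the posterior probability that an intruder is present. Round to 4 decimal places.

With H the event that an intruder is present, the joint likelihood of the observed sequence is P(data|H) = 0.103·0.897·0.897 = 0.082875 and P(data|¬H) = 0.857·0.143·0.143 = 0.017525.
Bayes: P(H|data) = 0.028·0.082875 / (0.028·0.082875 + 0.972·0.017525) = 0.0023205/0.019355 = 0.1199.

Posterior P(H) ≈ 0.1199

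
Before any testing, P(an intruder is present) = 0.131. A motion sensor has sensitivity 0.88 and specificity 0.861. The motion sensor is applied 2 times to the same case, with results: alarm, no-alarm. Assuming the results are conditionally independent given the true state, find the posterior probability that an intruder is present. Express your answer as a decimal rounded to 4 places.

With H the event that an intruder is present, the joint likelihood of the observed sequence is P(data|H) = 0.88·0.12 = 0.10560 and P(data|¬H) = 0.139·0.861 = 0.11968.
Bayes: P(H|data) = 0.131·0.10560 / (0.131·0.10560 + 0.869·0.11968) = 0.013834/0.11783 = 0.1174.

Posterior P(H) ≈ 0.1174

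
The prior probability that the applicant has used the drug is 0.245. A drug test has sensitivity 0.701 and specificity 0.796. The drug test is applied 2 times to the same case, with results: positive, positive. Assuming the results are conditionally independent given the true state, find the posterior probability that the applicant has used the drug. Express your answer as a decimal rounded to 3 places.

Posterior P(H) ≈ 0.793

Let H be the event that the applicant has used the drug; start with P(H) = 0.245. P('positive'|H) = 0.701, P('positive'|¬H) = 0.204.
Update on result 1 ('positive'): P(H) ← 0.701·0.2450 / (0.701·0.2450 + 0.204·0.7550) = 0.17174/0.32576 = 0.5272.
Update on result 2 ('positive'): P(H) ← 0.701·0.5272 / (0.701·0.5272 + 0.204·0.4728) = 0.36957/0.46602 = 0.7930.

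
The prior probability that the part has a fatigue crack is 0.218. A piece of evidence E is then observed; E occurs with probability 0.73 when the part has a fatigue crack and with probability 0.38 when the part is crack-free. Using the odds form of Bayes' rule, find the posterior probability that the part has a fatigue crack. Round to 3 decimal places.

Prior odds = 0.218/(1−0.218) = 0.27877.
Likelihood ratio for E = 0.73/0.38 = 1.9211.
Posterior odds = prior odds × LR = 0.53554.
Posterior probability = odds/(1+odds) = 0.53554/1.5355 = 0.349.

Posterior probability ≈ 0.349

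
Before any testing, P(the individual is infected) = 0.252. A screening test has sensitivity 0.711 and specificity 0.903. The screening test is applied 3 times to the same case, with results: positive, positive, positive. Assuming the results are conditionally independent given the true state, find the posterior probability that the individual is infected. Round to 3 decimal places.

Posterior P(H) ≈ 0.993

Let H be the event that the individual is infected; start with P(H) = 0.252. P('positive'|H) = 0.711, P('positive'|¬H) = 0.097.
Update on result 1 ('positive'): P(H) ← 0.711·0.2520 / (0.711·0.2520 + 0.097·0.7480) = 0.17917/0.25173 = 0.7118.
Update on result 2 ('positive'): P(H) ← 0.711·0.7118 / (0.711·0.7118 + 0.097·0.2882) = 0.50607/0.53403 = 0.9476.
Update on result 3 ('positive'): P(H) ← 0.711·0.9476 / (0.711·0.9476 + 0.097·0.0524) = 0.67378/0.67885 = 0.9925.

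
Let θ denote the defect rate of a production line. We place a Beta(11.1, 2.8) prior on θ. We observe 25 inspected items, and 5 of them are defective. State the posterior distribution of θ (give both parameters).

The binomial likelihood is conjugate to the Beta prior: with 5 successes and 20 failures, the posterior is Beta(11.1+5, 2.8+20) = Beta(16.1, 22.8).

Posterior: Beta(16.1, 22.8)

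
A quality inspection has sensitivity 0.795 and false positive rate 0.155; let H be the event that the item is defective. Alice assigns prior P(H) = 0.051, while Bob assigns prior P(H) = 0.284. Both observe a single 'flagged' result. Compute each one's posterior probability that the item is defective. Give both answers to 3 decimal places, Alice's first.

The likelihood ratio for a 'flagged' result is 0.795/0.155 = 5.1290.
Alice: prior odds 0.051/0.949 = 0.053741; posterior odds 0.27564; posterior probability 0.216.
Bob: prior odds 0.284/0.716 = 0.39665; posterior odds 2.0344; posterior probability 0.670.

Alice: 0.216; Bob: 0.670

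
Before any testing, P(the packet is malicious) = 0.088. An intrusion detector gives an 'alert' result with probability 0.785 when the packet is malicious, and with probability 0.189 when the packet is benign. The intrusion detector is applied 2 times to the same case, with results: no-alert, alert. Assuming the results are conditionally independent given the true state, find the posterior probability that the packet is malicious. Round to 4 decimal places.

Posterior P(H) ≈ 0.0960

With H the event that the packet is malicious, the joint likelihood of the observed sequence is P(data|H) = 0.215·0.785 = 0.16878 and P(data|¬H) = 0.811·0.189 = 0.15328.
Bayes: P(H|data) = 0.088·0.16878 / (0.088·0.16878 + 0.912·0.15328) = 0.014852/0.15464 = 0.0960.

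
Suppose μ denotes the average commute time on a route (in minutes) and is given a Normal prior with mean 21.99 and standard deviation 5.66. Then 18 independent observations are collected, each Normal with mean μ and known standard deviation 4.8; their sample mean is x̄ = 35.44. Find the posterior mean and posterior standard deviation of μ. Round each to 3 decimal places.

Prior precision 1/τ₀² = 1/5.66² = 0.0312153; data precision n/σ² = 18/4.8² = 0.781250.
Posterior precision = 0.0312153 + 0.781250 = 0.812465, giving posterior SD = 1/√0.812465 = 1.109.
Posterior mean = (0.0312153·21.99 + 0.781250·35.44) / 0.812465 = 34.923.

Posterior mean ≈ 34.923; posterior SD ≈ 1.109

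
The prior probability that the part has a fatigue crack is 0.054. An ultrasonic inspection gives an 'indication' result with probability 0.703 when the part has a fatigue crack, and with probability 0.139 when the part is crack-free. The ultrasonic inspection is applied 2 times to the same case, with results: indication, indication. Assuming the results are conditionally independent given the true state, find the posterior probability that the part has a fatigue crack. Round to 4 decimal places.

Posterior P(H) ≈ 0.5935

Let H be the event that the part has a fatigue crack; start with P(H) = 0.054. P('indication'|H) = 0.703, P('indication'|¬H) = 0.139.
Update on result 1 ('indication'): P(H) ← 0.703·0.0540 / (0.703·0.0540 + 0.139·0.9460) = 0.037962/0.16946 = 0.2240.
Update on result 2 ('indication'): P(H) ← 0.703·0.2240 / (0.703·0.2240 + 0.139·0.7760) = 0.15749/0.26535 = 0.5935.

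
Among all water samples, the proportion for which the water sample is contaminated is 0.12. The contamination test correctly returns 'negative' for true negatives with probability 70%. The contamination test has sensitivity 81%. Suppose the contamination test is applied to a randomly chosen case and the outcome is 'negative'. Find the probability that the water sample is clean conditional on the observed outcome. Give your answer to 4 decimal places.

Let H be the event that the water sample is contaminated. P(H) = 0.12, so P(¬H) = 0.88. With E the 'negative' result, P(E|H) = 0.19 and P(E|¬H) = 0.7.
P(E) = 0.19·0.12 + 0.7·0.88 = 0.022800 + 0.61600 = 0.63880.
By Bayes' theorem, P(H|E) = 0.022800 / 0.63880 = 0.0357. Hence P(¬H|E) = 1 − 0.0357 = 0.9643.

P(¬H | E) ≈ 0.9643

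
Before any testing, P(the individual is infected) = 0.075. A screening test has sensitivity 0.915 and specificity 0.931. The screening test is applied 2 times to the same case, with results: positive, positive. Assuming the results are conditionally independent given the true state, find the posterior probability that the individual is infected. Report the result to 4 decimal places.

With H the event that the individual is infected, the joint likelihood of the observed sequence is P(data|H) = 0.915·0.915 = 0.83723 and P(data|¬H) = 0.069·0.069 = 0.0047610.
Bayes: P(H|data) = 0.075·0.83723 / (0.075·0.83723 + 0.925·0.0047610) = 0.062792/0.067196 = 0.9345.

Posterior P(H) ≈ 0.9345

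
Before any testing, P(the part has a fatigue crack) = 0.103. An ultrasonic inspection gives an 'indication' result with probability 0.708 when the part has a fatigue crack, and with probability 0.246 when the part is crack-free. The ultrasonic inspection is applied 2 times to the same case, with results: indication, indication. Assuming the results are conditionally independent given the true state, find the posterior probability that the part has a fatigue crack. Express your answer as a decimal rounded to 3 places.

Let H be the event that the part has a fatigue crack; start with P(H) = 0.103. P('indication'|H) = 0.708, P('indication'|¬H) = 0.246.
Update on result 1 ('indication'): P(H) ← 0.708·0.1030 / (0.708·0.1030 + 0.246·0.8970) = 0.072924/0.29359 = 0.2484.
Update on result 2 ('indication'): P(H) ← 0.708·0.2484 / (0.708·0.2484 + 0.246·0.7516) = 0.17586/0.36076 = 0.4875.

Posterior P(H) ≈ 0.487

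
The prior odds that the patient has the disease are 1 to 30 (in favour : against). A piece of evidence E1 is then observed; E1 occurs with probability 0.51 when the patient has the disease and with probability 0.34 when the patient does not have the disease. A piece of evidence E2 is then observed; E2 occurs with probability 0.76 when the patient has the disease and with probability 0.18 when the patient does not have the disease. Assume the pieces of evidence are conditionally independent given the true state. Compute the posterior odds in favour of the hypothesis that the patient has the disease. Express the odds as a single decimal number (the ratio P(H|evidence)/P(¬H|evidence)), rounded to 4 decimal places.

Posterior odds ≈ 0.2111

Prior odds = 1/30 = 0.033333.
Likelihood ratio for E1 = 0.51/0.34 = 1.5000.
Likelihood ratio for E2 = 0.76/0.18 = 4.2222.
Posterior odds = prior odds × LR₁ × LR₂ = 0.21111.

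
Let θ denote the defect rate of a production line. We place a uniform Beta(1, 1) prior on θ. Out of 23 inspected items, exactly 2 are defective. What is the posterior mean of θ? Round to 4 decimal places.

Observing 2 successes and 21 failures updates Beta(1, 1) by adding the success and failure counts to the two shape parameters: α = 1+2 = 3, β = 1+21 = 22.
E[θ | data] = 3/(3+22) = 0.1200.

Posterior mean ≈ 0.1200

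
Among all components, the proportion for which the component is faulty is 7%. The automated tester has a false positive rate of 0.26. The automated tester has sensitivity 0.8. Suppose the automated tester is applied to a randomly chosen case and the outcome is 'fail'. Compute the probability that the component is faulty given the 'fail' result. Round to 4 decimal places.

P(H | E) ≈ 0.1880

Let H be the event that the component is faulty. P(H) = 0.07, so P(¬H) = 0.93. With E the 'fail' result, P(E|H) = 0.8 and P(E|¬H) = 0.26.
P(E) = 0.8·0.07 + 0.26·0.93 = 0.056000 + 0.24180 = 0.29780.
By Bayes' theorem, P(H|E) = 0.056000 / 0.29780 = 0.1880.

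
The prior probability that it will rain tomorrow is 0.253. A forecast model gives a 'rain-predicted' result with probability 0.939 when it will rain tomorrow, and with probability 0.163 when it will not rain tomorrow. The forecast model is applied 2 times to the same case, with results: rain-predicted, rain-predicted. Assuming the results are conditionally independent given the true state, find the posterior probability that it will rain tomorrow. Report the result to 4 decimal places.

With H the event that it will rain tomorrow, the joint likelihood of the observed sequence is P(data|H) = 0.939·0.939 = 0.88172 and P(data|¬H) = 0.163·0.163 = 0.026569.
Bayes: P(H|data) = 0.253·0.88172 / (0.253·0.88172 + 0.747·0.026569) = 0.22308/0.24292 = 0.9183.

Posterior P(H) ≈ 0.9183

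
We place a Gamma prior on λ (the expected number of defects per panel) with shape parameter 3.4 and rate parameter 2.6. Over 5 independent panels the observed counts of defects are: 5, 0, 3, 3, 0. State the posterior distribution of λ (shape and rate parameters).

Total count ∑xᵢ = 11 over n = 5 panels.
Gamma is conjugate to the Poisson likelihood: posterior is Gamma(shape = 3.4+11 = 14.4, rate = 2.6+5 = 7.6).

Posterior: Gamma(shape=14.4, rate=7.6)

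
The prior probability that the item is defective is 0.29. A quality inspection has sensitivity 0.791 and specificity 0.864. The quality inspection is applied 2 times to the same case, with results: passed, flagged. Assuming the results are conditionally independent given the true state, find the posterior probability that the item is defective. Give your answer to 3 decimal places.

Let H be the event that the item is defective; start with P(H) = 0.29. P('flagged'|H) = 0.791, P('flagged'|¬H) = 0.136.
Update on result 1 ('passed'): P(H) ← 0.209·0.2900 / (0.209·0.2900 + 0.864·0.7100) = 0.060610/0.67405 = 0.0899.
Update on result 2 ('flagged'): P(H) ← 0.791·0.0899 / (0.791·0.0899 + 0.136·0.9101) = 0.071126/0.19490 = 0.3649.

Posterior P(H) ≈ 0.365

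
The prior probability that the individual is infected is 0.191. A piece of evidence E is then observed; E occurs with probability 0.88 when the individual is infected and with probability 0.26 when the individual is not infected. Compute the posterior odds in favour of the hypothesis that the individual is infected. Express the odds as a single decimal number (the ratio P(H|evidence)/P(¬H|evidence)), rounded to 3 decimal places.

Posterior odds ≈ 0.799

Prior odds = 0.191/(1−0.191) = 0.23609.
Likelihood ratio for E = 0.88/0.26 = 3.3846.
Posterior odds = prior odds × LR = 0.79909.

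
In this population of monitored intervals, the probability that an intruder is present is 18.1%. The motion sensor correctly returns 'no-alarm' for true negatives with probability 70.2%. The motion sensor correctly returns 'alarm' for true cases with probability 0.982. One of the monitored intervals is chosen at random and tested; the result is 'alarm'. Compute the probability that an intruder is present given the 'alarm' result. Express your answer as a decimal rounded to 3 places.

P(H | E) ≈ 0.421

Write H for 'an intruder is present'. Prior odds H:¬H = 0.181/0.819 = 0.22100. For the 'alarm' outcome, the likelihood ratio is 0.982/0.298 = 3.2953.
Posterior odds = 0.22100 × 3.2953 = 0.72827, so P(H|E) = 0.72827/(1+0.72827) = 0.421.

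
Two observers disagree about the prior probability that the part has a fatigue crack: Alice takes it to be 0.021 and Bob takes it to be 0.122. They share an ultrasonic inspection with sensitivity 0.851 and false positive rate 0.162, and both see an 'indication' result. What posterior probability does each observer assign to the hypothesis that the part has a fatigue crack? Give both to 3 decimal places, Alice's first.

P('+'|H) = 0.851, P('+'|¬H) = 0.162.
Alice: numerator 0.851·0.021 = 0.017871; evidence = 0.017871+0.162·0.979 = 0.17647; posterior = 0.101.
Bob: numerator 0.851·0.122 = 0.10382; evidence = 0.10382+0.162·0.878 = 0.24606; posterior = 0.422.

Alice: 0.101; Bob: 0.422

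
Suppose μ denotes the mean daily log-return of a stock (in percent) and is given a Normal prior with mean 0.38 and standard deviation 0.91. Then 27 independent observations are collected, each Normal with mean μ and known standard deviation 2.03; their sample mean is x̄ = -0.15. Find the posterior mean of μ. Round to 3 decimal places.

Posterior mean ≈ -0.068

Prior precision 1/τ₀² = 1/0.91² = 1.20758; data precision n/σ² = 27/2.03² = 6.55197.
Posterior precision = 1.20758 + 6.55197 = 7.75955.
Posterior mean = (1.20758·0.38 + 6.55197·-0.15) / 7.75955 = -0.068.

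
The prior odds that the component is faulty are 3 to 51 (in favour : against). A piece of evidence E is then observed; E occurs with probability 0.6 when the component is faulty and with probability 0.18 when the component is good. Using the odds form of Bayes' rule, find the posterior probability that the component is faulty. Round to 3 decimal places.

Prior odds = 3/51 = 0.058824.
Likelihood ratio for E = 0.6/0.18 = 3.3333.
Posterior odds = prior odds × LR = 0.19608.
Posterior probability = odds/(1+odds) = 0.19608/1.1961 = 0.164.

Posterior probability ≈ 0.164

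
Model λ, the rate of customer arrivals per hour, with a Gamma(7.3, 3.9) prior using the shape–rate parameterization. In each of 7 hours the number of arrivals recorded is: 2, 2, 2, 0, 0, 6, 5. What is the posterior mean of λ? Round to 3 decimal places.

Total count ∑xᵢ = 17 over n = 7 hours.
Gamma is conjugate to the Poisson likelihood: posterior is Gamma(shape = 7.3+17 = 24.3, rate = 3.9+7 = 10.9).
E[λ | data] = 24.3/10.9 = 2.229.

Posterior mean ≈ 2.229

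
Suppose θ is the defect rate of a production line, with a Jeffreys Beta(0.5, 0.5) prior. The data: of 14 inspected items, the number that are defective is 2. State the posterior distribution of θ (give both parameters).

Observing 2 successes and 12 failures updates Beta(0.5, 0.5) by adding the success and failure counts to the two shape parameters: α = 0.5+2 = 2.5, β = 0.5+12 = 12.5.

Posterior: Beta(2.5, 12.5)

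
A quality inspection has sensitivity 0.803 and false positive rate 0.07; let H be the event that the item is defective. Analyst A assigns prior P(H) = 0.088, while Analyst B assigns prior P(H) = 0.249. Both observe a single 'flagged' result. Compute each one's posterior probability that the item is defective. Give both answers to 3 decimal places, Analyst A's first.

Analyst A: 0.525; Analyst B: 0.792

The likelihood ratio for a 'flagged' result is 0.803/0.07 = 11.471.
Analyst A: prior odds 0.088/0.912 = 0.096491; posterior odds 1.1069; posterior probability 0.525.
Analyst B: prior odds 0.249/0.751 = 0.33156; posterior odds 3.8034; posterior probability 0.792.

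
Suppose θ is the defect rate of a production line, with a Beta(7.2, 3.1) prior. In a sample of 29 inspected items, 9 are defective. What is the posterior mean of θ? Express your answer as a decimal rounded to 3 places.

Posterior mean ≈ 0.412

The binomial likelihood is conjugate to the Beta prior: with 9 successes and 20 failures, the posterior is Beta(7.2+9, 3.1+20) = Beta(16.2, 23.1).
Posterior mean = α/(α+β) = 16.2/39.3 = 0.412.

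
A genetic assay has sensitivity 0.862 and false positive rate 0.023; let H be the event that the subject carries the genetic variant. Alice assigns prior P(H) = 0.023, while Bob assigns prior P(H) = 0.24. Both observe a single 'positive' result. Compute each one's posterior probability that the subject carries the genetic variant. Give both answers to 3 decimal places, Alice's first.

P('+'|H) = 0.862, P('+'|¬H) = 0.023.
Alice: numerator 0.862·0.023 = 0.019826; evidence = 0.019826+0.023·0.977 = 0.042297; posterior = 0.469.
Bob: numerator 0.862·0.24 = 0.20688; evidence = 0.20688+0.023·0.76 = 0.22436; posterior = 0.922.

Alice: 0.469; Bob: 0.922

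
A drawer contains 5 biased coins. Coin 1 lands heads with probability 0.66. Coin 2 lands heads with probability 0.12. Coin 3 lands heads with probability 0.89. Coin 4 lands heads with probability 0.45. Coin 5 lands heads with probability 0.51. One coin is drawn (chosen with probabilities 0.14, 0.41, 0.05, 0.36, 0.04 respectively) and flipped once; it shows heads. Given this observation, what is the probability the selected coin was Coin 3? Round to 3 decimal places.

Tabulate prior·likelihood by source: [1] prior 0.14, lik 0.66, product 0.09240; [2] prior 0.41, lik 0.12, product 0.04920; [3] prior 0.05, lik 0.89, product 0.04450; [4] prior 0.36, lik 0.45, product 0.1620; [5] prior 0.04, lik 0.51, product 0.02040.
Normalizing constant = 0.36850; the posterior for Coin 3 is its product over the sum, 0.04450/0.36850 = 0.121.

Posterior probability ≈ 0.121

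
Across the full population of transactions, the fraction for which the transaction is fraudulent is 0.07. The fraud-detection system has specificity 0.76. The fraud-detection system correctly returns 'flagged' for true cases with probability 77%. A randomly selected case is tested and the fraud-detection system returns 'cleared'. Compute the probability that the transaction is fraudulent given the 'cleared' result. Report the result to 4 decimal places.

P(H | E) ≈ 0.0223

Write H for 'the transaction is fraudulent'. Prior odds H:¬H = 0.07/0.93 = 0.075269. For the 'cleared' outcome, the likelihood ratio is 0.23/0.76 = 0.30263.
Posterior odds = 0.075269 × 0.30263 = 0.022779, so P(H|E) = 0.022779/(1+0.022779) = 0.0223.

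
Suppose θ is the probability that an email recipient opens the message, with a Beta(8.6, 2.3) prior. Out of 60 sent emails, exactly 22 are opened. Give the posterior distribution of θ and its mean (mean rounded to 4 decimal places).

Posterior: Beta(30.6, 40.3); mean ≈ 0.4316

Observing 22 successes and 38 failures updates Beta(8.6, 2.3) by adding the success and failure counts to the two shape parameters: α = 8.6+22 = 30.6, β = 2.3+38 = 40.3.
Posterior mean = α/(α+β) = 30.6/70.9 = 0.4316.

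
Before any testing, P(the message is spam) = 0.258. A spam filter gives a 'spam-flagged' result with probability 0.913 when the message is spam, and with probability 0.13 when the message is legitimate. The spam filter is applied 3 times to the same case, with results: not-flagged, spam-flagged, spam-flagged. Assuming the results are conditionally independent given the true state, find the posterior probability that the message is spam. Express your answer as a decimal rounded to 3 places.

With H the event that the message is spam, the joint likelihood of the observed sequence is P(data|H) = 0.087·0.913·0.913 = 0.072521 and P(data|¬H) = 0.87·0.13·0.13 = 0.014703.
Bayes: P(H|data) = 0.258·0.072521 / (0.258·0.072521 + 0.742·0.014703) = 0.018710/0.029620 = 0.6317.

Posterior P(H) ≈ 0.632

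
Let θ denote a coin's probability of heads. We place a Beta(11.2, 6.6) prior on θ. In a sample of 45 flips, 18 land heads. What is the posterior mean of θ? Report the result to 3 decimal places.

The binomial likelihood is conjugate to the Beta prior: with 18 successes and 27 failures, the posterior is Beta(11.2+18, 6.6+27) = Beta(29.2, 33.6).
Posterior mean = α/(α+β) = 29.2/62.8 = 0.465.

Posterior mean ≈ 0.465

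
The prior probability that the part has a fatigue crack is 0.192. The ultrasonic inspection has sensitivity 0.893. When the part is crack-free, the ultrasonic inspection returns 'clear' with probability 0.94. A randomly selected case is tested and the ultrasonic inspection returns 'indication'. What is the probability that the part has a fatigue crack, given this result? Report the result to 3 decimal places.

Write H for 'the part has a fatigue crack'. Prior odds H:¬H = 0.192/0.808 = 0.23762. For the 'indication' outcome, the likelihood ratio is 0.893/0.06 = 14.883.
Posterior odds = 0.23762 × 14.883 = 3.5366, so P(H|E) = 3.5366/(1+3.5366) = 0.780.

P(H | E) ≈ 0.780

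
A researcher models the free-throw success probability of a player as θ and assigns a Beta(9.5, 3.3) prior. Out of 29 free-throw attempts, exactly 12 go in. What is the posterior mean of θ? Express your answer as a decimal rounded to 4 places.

The binomial likelihood is conjugate to the Beta prior: with 12 successes and 17 failures, the posterior is Beta(9.5+12, 3.3+17) = Beta(21.5, 20.3).
Posterior mean = α/(α+β) = 21.5/41.8 = 0.5144.

Posterior mean ≈ 0.5144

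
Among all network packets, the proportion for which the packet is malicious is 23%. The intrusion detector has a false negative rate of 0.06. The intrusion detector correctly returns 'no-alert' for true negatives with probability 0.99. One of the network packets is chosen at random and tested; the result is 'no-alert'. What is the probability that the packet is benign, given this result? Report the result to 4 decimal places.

P(¬H | E) ≈ 0.9822

Write H for 'the packet is malicious'. Prior odds H:¬H = 0.23/0.77 = 0.29870. For the 'no-alert' outcome, the likelihood ratio is 0.06/0.99 = 0.060606.
Posterior odds = 0.29870 × 0.060606 = 0.018103, so P(H|E) = 0.018103/(1+0.018103) = 0.0178. Then P(¬H|E) = 1 − 0.0178 = 0.9822.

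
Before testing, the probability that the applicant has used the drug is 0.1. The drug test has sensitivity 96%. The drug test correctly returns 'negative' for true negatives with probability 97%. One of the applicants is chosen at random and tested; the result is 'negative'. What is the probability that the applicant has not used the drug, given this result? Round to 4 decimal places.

Write H for 'the applicant has used the drug'. Prior odds H:¬H = 0.1/0.9 = 0.11111. For the 'negative' outcome, the likelihood ratio is 0.04/0.97 = 0.041237.
Posterior odds = 0.11111 × 0.041237 = 0.0045819, so P(H|E) = 0.0045819/(1+0.0045819) = 0.0046. Then P(¬H|E) = 1 − 0.0046 = 0.9954.

P(¬H | E) ≈ 0.9954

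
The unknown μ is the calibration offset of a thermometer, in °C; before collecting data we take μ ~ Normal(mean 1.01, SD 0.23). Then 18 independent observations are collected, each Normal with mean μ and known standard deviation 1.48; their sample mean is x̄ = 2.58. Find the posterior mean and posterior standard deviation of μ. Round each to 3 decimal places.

Posterior mean ≈ 1.486; posterior SD ≈ 0.192

With known σ, the Normal prior is conjugate. Weight on the data is w = (n/σ²)/(n/σ² + 1/τ₀²) = 8.21768/(8.21768+18.9036) = 0.30300.
Posterior mean = w·x̄ + (1−w)·μ₀ = 0.30300·2.58 + 0.69700·1.01 = 1.486. Posterior variance = 1/(8.21768+18.9036) = 0.0368714, so SD = 0.192.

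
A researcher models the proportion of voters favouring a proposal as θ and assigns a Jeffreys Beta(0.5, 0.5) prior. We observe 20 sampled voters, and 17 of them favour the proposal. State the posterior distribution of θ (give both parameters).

The binomial likelihood is conjugate to the Beta prior: with 17 successes and 3 failures, the posterior is Beta(0.5+17, 0.5+3) = Beta(17.5, 3.5).

Posterior: Beta(17.5, 3.5)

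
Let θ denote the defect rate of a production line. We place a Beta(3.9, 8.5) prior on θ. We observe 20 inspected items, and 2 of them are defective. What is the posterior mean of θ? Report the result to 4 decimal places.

The binomial likelihood is conjugate to the Beta prior: with 2 successes and 18 failures, the posterior is Beta(3.9+2, 8.5+18) = Beta(5.9, 26.5).
E[θ | data] = 5.9/(5.9+26.5) = 0.1821.

Posterior mean ≈ 0.1821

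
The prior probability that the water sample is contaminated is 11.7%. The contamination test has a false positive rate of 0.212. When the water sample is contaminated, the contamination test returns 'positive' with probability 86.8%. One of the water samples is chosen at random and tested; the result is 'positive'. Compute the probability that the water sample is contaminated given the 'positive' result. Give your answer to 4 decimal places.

Let H be the event that the water sample is contaminated. P(H) = 0.117, so P(¬H) = 0.883. With E the 'positive' result, P(E|H) = 0.868 and P(E|¬H) = 0.212.
P(E) = 0.868·0.117 + 0.212·0.883 = 0.10156 + 0.18720 = 0.28875.
By Bayes' theorem, P(H|E) = 0.10156 / 0.28875 = 0.3517.

P(H | E) ≈ 0.3517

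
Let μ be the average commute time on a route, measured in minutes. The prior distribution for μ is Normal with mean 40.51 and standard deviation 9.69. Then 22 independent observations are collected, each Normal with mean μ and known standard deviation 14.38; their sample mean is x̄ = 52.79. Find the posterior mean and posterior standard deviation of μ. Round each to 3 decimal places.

Prior precision 1/τ₀² = 1/9.69² = 0.0106501; data precision n/σ² = 22/14.38² = 0.106391.
Posterior precision = 0.0106501 + 0.106391 = 0.117041, giving posterior SD = 1/√0.117041 = 2.923.
Posterior mean = (0.0106501·40.51 + 0.106391·52.79) / 0.117041 = 51.673.

Posterior mean ≈ 51.673; posterior SD ≈ 2.923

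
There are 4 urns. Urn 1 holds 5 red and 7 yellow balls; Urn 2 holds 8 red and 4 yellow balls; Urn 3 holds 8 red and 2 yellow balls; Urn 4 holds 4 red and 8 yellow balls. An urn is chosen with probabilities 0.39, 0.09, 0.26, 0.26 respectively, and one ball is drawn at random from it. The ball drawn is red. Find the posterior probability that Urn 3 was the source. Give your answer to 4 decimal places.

P(red|Urn 1) = 0.4167; P(red|Urn 2) = 0.6667; P(red|Urn 3) = 0.8; P(red|Urn 4) = 0.3333.
Prior × likelihood for each source: 0.39·0.4167=0.1625, 0.09·0.6667=0.06000, 0.26·0.8=0.2080, 0.26·0.3333=0.08667. Summing gives P(red) = 0.51717.
P(Urn 3 | red) = 0.2080 / 0.51717 = 0.4022.

Posterior probability ≈ 0.4022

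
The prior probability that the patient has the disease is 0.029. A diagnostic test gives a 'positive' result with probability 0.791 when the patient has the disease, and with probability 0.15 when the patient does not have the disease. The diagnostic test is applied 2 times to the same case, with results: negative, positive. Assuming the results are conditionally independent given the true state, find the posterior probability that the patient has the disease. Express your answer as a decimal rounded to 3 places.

With H the event that the patient has the disease, the joint likelihood of the observed sequence is P(data|H) = 0.209·0.791 = 0.16532 and P(data|¬H) = 0.85·0.15 = 0.12750.
Bayes: P(H|data) = 0.029·0.16532 / (0.029·0.16532 + 0.971·0.12750) = 0.0047943/0.12860 = 0.0373.

Posterior P(H) ≈ 0.037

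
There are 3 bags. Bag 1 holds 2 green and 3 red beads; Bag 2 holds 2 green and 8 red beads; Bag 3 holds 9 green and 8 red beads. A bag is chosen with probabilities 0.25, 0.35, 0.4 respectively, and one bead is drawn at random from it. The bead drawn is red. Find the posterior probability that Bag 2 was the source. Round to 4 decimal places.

Tabulate prior·likelihood by source: [1] prior 0.25, lik 0.6, product 0.1500; [2] prior 0.35, lik 0.8, product 0.2800; [3] prior 0.4, lik 0.4706, product 0.1882.
Normalizing constant = 0.61824; the posterior for Bag 2 is its product over the sum, 0.2800/0.61824 = 0.4529.

Posterior probability ≈ 0.4529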